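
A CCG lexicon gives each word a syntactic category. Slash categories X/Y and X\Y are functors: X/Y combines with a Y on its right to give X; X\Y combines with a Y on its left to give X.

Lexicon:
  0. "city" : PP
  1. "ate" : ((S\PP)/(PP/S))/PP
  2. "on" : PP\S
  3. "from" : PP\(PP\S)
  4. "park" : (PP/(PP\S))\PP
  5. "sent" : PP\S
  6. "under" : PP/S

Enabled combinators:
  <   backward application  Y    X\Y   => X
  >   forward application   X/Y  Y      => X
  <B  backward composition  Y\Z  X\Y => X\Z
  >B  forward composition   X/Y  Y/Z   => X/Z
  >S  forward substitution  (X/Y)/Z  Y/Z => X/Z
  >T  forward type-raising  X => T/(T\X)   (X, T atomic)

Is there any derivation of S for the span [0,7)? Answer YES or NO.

YES

[0,7] S   >
  [0,1] S/(S\PP)   >T
    [0,1] "city" : PP
  [1,7] S\PP   >
    [1,6] (S\PP)/(PP/S)   >
      [1,2] "ate" : ((S\PP)/(PP/S))/PP
      [2,6] PP   >
        [2,5] PP/(PP\S)   <
          [2,4] PP   <
            [2,3] "on" : PP\S
            [3,4] "from" : PP\(PP\S)
          [4,5] "park" : (PP/(PP\S))\PP
        [5,6] "sent" : PP\S
    [6,7] "under" : PP/S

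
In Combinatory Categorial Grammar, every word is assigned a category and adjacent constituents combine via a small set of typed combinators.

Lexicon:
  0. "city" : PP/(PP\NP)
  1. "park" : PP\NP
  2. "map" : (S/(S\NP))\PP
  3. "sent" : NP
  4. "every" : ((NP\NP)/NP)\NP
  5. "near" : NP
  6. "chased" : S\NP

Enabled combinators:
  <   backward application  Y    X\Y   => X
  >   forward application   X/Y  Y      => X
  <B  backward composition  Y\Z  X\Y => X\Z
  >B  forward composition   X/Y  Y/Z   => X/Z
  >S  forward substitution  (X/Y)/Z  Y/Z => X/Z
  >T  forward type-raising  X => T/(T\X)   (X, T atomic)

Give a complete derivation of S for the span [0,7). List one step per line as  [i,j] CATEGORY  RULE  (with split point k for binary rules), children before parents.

[0,7] S   >
  [0,3] S/(S\NP)   <
    [0,2] PP   >
      [0,1] "city" : PP/(PP\NP)
      [1,2] "park" : PP\NP
    [2,3] "map" : (S/(S\NP))\PP
  [3,7] S\NP   <B
    [3,6] NP\NP   >
      [3,5] (NP\NP)/NP   <
        [3,4] "sent" : NP
        [4,5] "every" : ((NP\NP)/NP)\NP
      [5,6] "near" : NP
    [6,7] "chased" : S\NP

[0,1] PP/(PP\NP)  lex  "city"
[1,2] PP\NP  lex  "park"
[0,2] PP  >  k=1
[2,3] (S/(S\NP))\PP  lex  "map"
[0,3] S/(S\NP)  <  k=2
[3,4] NP  lex  "sent"
[4,5] ((NP\NP)/NP)\NP  lex  "every"
[3,5] (NP\NP)/NP  <  k=4
[5,6] NP  lex  "near"
[3,6] NP\NP  >  k=5
[6,7] S\NP  lex  "chased"
[3,7] S\NP  <B  k=6
[0,7] S  >  k=3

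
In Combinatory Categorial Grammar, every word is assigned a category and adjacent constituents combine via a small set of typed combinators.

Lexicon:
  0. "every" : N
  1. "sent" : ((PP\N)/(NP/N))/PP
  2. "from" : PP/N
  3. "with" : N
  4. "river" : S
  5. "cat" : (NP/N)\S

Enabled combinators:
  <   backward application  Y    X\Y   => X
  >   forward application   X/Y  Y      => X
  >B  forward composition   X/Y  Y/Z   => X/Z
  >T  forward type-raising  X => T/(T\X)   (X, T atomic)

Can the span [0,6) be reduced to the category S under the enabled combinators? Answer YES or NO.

NO

N ((PP\N)/(NP/N))/PP PP/N N S (NP/N)\S
CKY chart[0,6] = {N/(N\PP), NP/(NP\PP), PP, PP/(PP\PP), S/(S\PP)}; S ∉ chart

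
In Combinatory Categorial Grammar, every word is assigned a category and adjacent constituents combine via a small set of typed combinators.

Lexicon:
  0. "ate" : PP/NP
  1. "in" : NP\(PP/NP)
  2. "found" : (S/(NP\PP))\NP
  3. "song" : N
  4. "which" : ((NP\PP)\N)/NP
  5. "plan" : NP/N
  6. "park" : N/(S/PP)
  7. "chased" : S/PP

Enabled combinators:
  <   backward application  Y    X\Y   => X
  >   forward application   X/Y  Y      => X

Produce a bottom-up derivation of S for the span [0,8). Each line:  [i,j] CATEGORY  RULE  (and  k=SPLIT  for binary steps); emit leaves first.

[0,1] PP/NP  lex  "ate"
[1,2] NP\(PP/NP)  lex  "in"
[0,2] NP  <  k=1
[2,3] (S/(NP\PP))\NP  lex  "found"
[0,3] S/(NP\PP)  <  k=2
[3,4] N  lex  "song"
[4,5] ((NP\PP)\N)/NP  lex  "which"
[5,6] NP/N  lex  "plan"
[6,7] N/(S/PP)  lex  "park"
[7,8] S/PP  lex  "chased"
[6,8] N  >  k=7
[5,8] NP  >  k=6
[4,8] (NP\PP)\N  >  k=5
[3,8] NP\PP  <  k=4
[0,8] S  >  k=3

[0,8] S   >
  [0,3] S/(NP\PP)   <
    [0,2] NP   <
      [0,1] "ate" : PP/NP
      [1,2] "in" : NP\(PP/NP)
    [2,3] "found" : (S/(NP\PP))\NP
  [3,8] NP\PP   <
    [3,4] "song" : N
    [4,8] (NP\PP)\N   >
      [4,5] "which" : ((NP\PP)\N)/NP
      [5,8] NP   >
        [5,6] "plan" : NP/N
        [6,8] N   >
          [6,7] "park" : N/(S/PP)
          [7,8] "chased" : S/PP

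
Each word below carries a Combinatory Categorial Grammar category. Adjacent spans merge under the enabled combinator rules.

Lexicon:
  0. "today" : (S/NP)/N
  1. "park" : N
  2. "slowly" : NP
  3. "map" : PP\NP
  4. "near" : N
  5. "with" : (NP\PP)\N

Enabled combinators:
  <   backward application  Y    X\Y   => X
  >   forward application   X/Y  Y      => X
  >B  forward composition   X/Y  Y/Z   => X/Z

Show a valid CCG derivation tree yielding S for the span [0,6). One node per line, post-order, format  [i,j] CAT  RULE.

[0,6] S   >
  [0,2] S/NP   >
    [0,1] "today" : (S/NP)/N
    [1,2] "park" : N
  [2,6] NP   <
    [2,4] PP   <
      [2,3] "slowly" : NP
      [3,4] "map" : PP\NP
    [4,6] NP\PP   <
      [4,5] "near" : N
      [5,6] "with" : (NP\PP)\N

[0,1] (S/NP)/N  lex  "today"
[1,2] N  lex  "park"
[0,2] S/NP  >  k=1
[2,3] NP  lex  "slowly"
[3,4] PP\NP  lex  "map"
[2,4] PP  <  k=3
[4,5] N  lex  "near"
[5,6] (NP\PP)\N  lex  "with"
[4,6] NP\PP  <  k=5
[2,6] NP  <  k=4
[0,6] S  >  k=2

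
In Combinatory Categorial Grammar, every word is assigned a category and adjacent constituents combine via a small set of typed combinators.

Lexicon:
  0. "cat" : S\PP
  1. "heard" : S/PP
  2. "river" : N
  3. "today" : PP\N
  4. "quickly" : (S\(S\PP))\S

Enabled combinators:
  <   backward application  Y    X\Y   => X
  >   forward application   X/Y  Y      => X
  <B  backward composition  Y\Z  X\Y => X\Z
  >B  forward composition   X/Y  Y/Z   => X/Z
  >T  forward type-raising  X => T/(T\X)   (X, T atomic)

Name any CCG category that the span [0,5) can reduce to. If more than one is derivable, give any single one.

S

[0,5] S   <
  [0,1] "cat" : S\PP
  [1,5] S\(S\PP)   <
    [1,4] S   >
      [1,2] "heard" : S/PP
      [2,4] PP   >
        [2,3] PP/(PP\N)   >T
          [2,3] "river" : N
        [3,4] "today" : PP\N
    [4,5] "quickly" : (S\(S\PP))\S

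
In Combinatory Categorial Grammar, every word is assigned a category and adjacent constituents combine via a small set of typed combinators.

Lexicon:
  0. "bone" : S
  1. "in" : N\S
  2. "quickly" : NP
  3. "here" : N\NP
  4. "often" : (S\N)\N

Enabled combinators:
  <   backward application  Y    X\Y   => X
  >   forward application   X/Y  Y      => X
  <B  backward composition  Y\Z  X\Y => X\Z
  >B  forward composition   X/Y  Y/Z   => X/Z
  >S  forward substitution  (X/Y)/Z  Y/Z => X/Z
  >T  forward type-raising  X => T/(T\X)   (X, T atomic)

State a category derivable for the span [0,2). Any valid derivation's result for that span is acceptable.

N

[0,5] S   <
  [0,2] N   <
    [0,1] "bone" : S
    [1,2] "in" : N\S
  [2,5] S\N   <
    [2,4] N   >
      [2,3] N/(N\NP)   >T
        [2,3] "quickly" : NP
      [3,4] "here" : N\NP
    [4,5] "often" : (S\N)\N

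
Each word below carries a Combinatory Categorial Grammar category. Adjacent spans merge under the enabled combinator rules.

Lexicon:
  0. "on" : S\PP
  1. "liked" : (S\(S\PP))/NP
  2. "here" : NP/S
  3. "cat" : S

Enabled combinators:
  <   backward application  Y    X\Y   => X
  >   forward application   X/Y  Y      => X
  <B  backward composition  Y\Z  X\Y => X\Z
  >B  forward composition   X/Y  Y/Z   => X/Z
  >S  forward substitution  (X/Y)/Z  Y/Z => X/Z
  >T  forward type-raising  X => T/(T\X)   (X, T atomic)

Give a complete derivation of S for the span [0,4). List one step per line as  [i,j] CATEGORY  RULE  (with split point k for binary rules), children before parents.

[0,4] S   <
  [0,1] "on" : S\PP
  [1,4] S\(S\PP)   >
    [1,2] "liked" : (S\(S\PP))/NP
    [2,4] NP   >
      [2,3] "here" : NP/S
      [3,4] "cat" : S

[0,1] S\PP  lex  "on"
[1,2] (S\(S\PP))/NP  lex  "liked"
[2,3] NP/S  lex  "here"
[3,4] S  lex  "cat"
[2,4] NP  >  k=3
[1,4] S\(S\PP)  >  k=2
[0,4] S  <  k=1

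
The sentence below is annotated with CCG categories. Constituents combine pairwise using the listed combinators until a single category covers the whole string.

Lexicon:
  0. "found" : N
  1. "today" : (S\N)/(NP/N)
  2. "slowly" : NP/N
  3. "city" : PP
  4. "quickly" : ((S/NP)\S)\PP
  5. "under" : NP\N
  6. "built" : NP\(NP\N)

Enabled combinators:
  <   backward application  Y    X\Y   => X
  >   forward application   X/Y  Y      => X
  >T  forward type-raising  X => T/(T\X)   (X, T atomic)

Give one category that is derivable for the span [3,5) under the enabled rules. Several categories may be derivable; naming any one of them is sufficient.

(S/NP)\S

[0,7] S   >
  [0,5] S/NP   <
    [0,3] S   <
      [0,1] "found" : N
      [1,3] S\N   >
        [1,2] "today" : (S\N)/(NP/N)
        [2,3] "slowly" : NP/N
    [3,5] (S/NP)\S   <
      [3,4] "city" : PP
      [4,5] "quickly" : ((S/NP)\S)\PP
  [5,7] NP   <
    [5,6] "under" : NP\N
    [6,7] "built" : NP\(NP\N)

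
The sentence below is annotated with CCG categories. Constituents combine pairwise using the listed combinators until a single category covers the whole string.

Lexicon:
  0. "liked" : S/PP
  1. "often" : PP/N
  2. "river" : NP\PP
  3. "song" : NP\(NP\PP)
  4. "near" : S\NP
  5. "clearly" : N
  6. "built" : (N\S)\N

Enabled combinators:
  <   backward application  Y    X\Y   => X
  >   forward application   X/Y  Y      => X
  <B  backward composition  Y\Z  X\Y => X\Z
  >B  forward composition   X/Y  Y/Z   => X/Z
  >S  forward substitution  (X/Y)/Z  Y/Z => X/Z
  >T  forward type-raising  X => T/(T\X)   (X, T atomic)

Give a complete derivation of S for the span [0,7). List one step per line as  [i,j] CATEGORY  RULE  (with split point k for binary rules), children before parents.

[0,1] S/PP  lex  "liked"
[1,2] PP/N  lex  "often"
[2,3] NP\PP  lex  "river"
[3,4] NP\(NP\PP)  lex  "song"
[2,4] NP  <  k=3
[4,5] S\NP  lex  "near"
[5,6] N  lex  "clearly"
[6,7] (N\S)\N  lex  "built"
[5,7] N\S  <  k=6
[4,7] N\NP  <B  k=5
[2,7] N  <  k=4
[1,7] PP  >  k=2
[0,7] S  >  k=1

[0,7] S   >
  [0,1] "liked" : S/PP
  [1,7] PP   >
    [1,2] "often" : PP/N
    [2,7] N   <
      [2,4] NP   <
        [2,3] "river" : NP\PP
        [3,4] "song" : NP\(NP\PP)
      [4,7] N\NP   <B
        [4,5] "near" : S\NP
        [5,7] N\S   <
          [5,6] "clearly" : N
          [6,7] "built" : (N\S)\N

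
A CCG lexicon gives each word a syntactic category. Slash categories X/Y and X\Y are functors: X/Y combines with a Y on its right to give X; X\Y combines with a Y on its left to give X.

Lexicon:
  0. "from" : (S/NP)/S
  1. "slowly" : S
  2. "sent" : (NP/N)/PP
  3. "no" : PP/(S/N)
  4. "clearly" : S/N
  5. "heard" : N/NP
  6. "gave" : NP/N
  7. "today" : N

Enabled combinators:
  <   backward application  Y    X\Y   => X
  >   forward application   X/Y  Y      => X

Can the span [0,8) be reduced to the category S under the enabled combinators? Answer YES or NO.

[0,8] S   >
  [0,2] S/NP   >
    [0,1] "from" : (S/NP)/S
    [1,2] "slowly" : S
  [2,8] NP   >
    [2,5] NP/N   >
      [2,3] "sent" : (NP/N)/PP
      [3,5] PP   >
        [3,4] "no" : PP/(S/N)
        [4,5] "clearly" : S/N
    [5,8] N   >
      [5,6] "heard" : N/NP
      [6,8] NP   >
        [6,7] "gave" : NP/N
        [7,8] "today" : N

YES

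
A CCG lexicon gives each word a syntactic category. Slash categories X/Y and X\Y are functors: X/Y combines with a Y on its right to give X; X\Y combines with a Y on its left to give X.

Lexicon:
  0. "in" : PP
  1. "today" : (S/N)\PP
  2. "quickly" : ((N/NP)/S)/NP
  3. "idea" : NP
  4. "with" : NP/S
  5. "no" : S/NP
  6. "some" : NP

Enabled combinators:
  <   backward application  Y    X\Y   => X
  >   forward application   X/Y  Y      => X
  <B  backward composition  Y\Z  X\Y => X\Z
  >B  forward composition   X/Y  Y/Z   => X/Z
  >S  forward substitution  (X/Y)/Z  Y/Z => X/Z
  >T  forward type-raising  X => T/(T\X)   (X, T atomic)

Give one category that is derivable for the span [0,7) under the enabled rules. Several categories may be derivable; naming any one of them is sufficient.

[0,7] S   >
  [0,2] S/N   <
    [0,1] "in" : PP
    [1,2] "today" : (S/N)\PP
  [2,7] N   >
    [2,5] N/S   >S
      [2,4] (N/NP)/S   >
        [2,3] "quickly" : ((N/NP)/S)/NP
        [3,4] "idea" : NP
      [4,5] "with" : NP/S
    [5,7] S   >
      [5,6] "no" : S/NP
      [6,7] "some" : NP

S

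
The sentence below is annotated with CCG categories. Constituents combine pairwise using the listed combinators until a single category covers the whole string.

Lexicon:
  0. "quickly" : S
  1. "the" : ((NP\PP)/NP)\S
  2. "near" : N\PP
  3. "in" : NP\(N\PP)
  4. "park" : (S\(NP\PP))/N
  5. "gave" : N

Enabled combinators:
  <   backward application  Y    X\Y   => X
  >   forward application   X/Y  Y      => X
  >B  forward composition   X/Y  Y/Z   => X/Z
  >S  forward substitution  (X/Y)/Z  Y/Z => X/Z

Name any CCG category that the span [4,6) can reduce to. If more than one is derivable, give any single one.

[0,6] S   <
  [0,4] NP\PP   >
    [0,2] (NP\PP)/NP   <
      [0,1] "quickly" : S
      [1,2] "the" : ((NP\PP)/NP)\S
    [2,4] NP   <
      [2,3] "near" : N\PP
      [3,4] "in" : NP\(N\PP)
  [4,6] S\(NP\PP)   >
    [4,5] "park" : (S\(NP\PP))/N
    [5,6] "gave" : N

S\(NP\PP)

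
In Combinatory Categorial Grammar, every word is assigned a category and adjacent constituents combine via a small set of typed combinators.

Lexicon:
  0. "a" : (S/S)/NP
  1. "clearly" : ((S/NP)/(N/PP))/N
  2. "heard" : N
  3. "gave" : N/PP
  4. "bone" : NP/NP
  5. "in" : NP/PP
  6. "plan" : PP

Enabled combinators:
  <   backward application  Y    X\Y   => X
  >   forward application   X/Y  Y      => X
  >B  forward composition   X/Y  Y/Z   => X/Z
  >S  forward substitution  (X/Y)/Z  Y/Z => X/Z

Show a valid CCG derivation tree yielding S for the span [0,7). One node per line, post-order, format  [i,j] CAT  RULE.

[0,7] S   >
  [0,5] S/NP   >B
    [0,4] S/NP   >S
      [0,1] "a" : (S/S)/NP
      [1,4] S/NP   >
        [1,3] (S/NP)/(N/PP)   >
          [1,2] "clearly" : ((S/NP)/(N/PP))/N
          [2,3] "heard" : N
        [3,4] "gave" : N/PP
    [4,5] "bone" : NP/NP
  [5,7] NP   >
    [5,6] "in" : NP/PP
    [6,7] "plan" : PP

[0,1] (S/S)/NP  lex  "a"
[1,2] ((S/NP)/(N/PP))/N  lex  "clearly"
[2,3] N  lex  "heard"
[1,3] (S/NP)/(N/PP)  >  k=2
[3,4] N/PP  lex  "gave"
[1,4] S/NP  >  k=3
[0,4] S/NP  >S  k=1
[4,5] NP/NP  lex  "bone"
[0,5] S/NP  >B  k=4
[5,6] NP/PP  lex  "in"
[6,7] PP  lex  "plan"
[5,7] NP  >  k=6
[0,7] S  >  k=5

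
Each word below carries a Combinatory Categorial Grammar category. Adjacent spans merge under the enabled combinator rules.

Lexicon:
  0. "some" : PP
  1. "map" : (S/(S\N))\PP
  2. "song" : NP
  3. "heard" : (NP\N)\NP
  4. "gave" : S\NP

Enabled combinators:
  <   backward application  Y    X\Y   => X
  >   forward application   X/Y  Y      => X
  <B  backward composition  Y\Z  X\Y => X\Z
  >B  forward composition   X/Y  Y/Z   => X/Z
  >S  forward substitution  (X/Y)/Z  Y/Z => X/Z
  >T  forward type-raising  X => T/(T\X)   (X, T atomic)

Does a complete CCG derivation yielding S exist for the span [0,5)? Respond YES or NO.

YES

[0,5] S   >
  [0,2] S/(S\N)   <
    [0,1] "some" : PP
    [1,2] "map" : (S/(S\N))\PP
  [2,5] S\N   <B
    [2,4] NP\N   <
      [2,3] "song" : NP
      [3,4] "heard" : (NP\N)\NP
    [4,5] "gave" : S\NP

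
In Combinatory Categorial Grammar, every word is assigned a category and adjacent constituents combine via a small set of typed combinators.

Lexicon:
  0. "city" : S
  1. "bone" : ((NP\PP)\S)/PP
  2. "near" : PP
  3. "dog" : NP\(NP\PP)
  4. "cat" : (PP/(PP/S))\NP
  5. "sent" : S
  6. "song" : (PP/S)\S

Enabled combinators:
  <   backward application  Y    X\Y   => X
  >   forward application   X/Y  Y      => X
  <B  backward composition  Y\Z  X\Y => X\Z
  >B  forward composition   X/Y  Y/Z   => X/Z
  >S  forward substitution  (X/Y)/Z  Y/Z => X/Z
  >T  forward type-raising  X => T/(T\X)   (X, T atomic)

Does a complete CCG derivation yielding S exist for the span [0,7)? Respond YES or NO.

NO

S ((NP\PP)\S)/PP PP NP\(NP\PP) (PP/(PP/S))\NP S (PP/S)\S
CKY chart[0,7] = {N/(N\PP), NP/(NP\PP), PP, PP/(PP\PP), S/(S\PP)}; S ∉ chart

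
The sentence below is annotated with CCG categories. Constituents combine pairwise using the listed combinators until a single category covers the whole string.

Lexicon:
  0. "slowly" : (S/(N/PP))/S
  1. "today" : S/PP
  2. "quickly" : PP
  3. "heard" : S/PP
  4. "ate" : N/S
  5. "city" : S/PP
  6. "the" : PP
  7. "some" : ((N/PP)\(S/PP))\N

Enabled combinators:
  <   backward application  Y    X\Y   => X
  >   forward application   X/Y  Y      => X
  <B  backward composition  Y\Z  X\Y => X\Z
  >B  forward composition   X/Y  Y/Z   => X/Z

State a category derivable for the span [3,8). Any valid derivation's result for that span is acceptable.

[0,8] S   >
  [0,3] S/(N/PP)   >
    [0,1] "slowly" : (S/(N/PP))/S
    [1,3] S   >
      [1,2] "today" : S/PP
      [2,3] "quickly" : PP
  [3,8] N/PP   <
    [3,4] "heard" : S/PP
    [4,8] (N/PP)\(S/PP)   <
      [4,7] N   >
        [4,6] N/PP   >B
          [4,5] "ate" : N/S
          [5,6] "city" : S/PP
        [6,7] "the" : PP
      [7,8] "some" : ((N/PP)\(S/PP))\N

N/PP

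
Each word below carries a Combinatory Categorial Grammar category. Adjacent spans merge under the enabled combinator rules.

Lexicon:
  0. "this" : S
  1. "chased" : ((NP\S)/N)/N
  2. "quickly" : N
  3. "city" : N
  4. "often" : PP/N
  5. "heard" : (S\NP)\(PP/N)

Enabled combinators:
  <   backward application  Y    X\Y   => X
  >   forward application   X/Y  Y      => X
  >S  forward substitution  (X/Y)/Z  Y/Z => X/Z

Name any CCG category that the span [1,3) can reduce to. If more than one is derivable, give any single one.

[0,6] S   <
  [0,4] NP   <
    [0,1] "this" : S
    [1,4] NP\S   >
      [1,3] (NP\S)/N   >
        [1,2] "chased" : ((NP\S)/N)/N
        [2,3] "quickly" : N
      [3,4] "city" : N
  [4,6] S\NP   <
    [4,5] "often" : PP/N
    [5,6] "heard" : (S\NP)\(PP/N)

(NP\S)/N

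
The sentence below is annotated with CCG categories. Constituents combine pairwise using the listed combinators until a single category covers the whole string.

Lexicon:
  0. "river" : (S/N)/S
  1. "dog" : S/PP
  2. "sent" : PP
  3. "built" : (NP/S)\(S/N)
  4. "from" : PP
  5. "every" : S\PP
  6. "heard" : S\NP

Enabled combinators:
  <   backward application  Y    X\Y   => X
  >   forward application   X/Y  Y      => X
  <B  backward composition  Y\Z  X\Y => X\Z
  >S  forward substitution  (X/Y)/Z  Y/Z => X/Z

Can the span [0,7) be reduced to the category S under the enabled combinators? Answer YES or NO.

YES

[0,7] S   <
  [0,6] NP   >
    [0,4] NP/S   <
      [0,3] S/N   >
        [0,1] "river" : (S/N)/S
        [1,3] S   >
          [1,2] "dog" : S/PP
          [2,3] "sent" : PP
      [3,4] "built" : (NP/S)\(S/N)
    [4,6] S   <
      [4,5] "from" : PP
      [5,6] "every" : S\PP
  [6,7] "heard" : S\NP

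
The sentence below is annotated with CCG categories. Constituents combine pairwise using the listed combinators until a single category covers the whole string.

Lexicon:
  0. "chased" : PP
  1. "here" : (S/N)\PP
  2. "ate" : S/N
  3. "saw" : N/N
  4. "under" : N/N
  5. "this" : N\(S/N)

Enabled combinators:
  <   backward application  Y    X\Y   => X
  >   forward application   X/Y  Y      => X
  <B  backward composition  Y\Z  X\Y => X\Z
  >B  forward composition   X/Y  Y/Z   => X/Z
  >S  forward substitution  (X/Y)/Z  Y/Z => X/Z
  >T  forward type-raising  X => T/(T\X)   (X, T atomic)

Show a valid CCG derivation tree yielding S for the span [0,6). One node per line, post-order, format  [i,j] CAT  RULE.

[0,6] S   >
  [0,2] S/N   <
    [0,1] "chased" : PP
    [1,2] "here" : (S/N)\PP
  [2,6] N   <
    [2,5] S/N   >B
      [2,4] S/N   >B
        [2,3] "ate" : S/N
        [3,4] "saw" : N/N
      [4,5] "under" : N/N
    [5,6] "this" : N\(S/N)

[0,1] PP  lex  "chased"
[1,2] (S/N)\PP  lex  "here"
[0,2] S/N  <  k=1
[2,3] S/N  lex  "ate"
[3,4] N/N  lex  "saw"
[2,4] S/N  >B  k=3
[4,5] N/N  lex  "under"
[2,5] S/N  >B  k=4
[5,6] N\(S/N)  lex  "this"
[2,6] N  <  k=5
[0,6] S  >  k=2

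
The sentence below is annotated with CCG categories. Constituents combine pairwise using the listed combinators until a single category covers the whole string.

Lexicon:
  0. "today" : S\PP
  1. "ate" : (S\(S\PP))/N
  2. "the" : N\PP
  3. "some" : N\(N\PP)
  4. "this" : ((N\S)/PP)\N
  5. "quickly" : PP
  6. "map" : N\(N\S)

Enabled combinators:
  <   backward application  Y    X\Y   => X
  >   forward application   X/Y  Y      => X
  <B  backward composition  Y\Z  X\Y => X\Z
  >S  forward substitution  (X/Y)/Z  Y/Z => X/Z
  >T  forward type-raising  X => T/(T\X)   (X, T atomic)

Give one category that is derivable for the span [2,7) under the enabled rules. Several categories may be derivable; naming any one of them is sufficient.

N

[0,7] S   <
  [0,1] "today" : S\PP
  [1,7] S\(S\PP)   >
    [1,2] "ate" : (S\(S\PP))/N
    [2,7] N   <
      [2,6] N\S   >
        [2,5] (N\S)/PP   <
          [2,4] N   <
            [2,3] "the" : N\PP
            [3,4] "some" : N\(N\PP)
          [4,5] "this" : ((N\S)/PP)\N
        [5,6] "quickly" : PP
      [6,7] "map" : N\(N\S)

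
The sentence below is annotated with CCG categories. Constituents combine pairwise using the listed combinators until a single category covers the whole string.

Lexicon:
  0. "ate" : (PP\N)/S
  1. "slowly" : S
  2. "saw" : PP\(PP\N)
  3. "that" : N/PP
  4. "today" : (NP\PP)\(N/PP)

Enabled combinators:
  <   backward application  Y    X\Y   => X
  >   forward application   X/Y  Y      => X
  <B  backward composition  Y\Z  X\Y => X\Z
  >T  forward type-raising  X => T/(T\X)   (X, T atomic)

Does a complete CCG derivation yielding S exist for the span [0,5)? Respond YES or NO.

NO

(PP\N)/S S PP\(PP\N) N/PP (NP\PP)\(N/PP)
CKY chart[0,5] = {N/(N\NP), NP, NP/(NP\NP), PP/(PP\NP), S/(S\NP)}; S ∉ chart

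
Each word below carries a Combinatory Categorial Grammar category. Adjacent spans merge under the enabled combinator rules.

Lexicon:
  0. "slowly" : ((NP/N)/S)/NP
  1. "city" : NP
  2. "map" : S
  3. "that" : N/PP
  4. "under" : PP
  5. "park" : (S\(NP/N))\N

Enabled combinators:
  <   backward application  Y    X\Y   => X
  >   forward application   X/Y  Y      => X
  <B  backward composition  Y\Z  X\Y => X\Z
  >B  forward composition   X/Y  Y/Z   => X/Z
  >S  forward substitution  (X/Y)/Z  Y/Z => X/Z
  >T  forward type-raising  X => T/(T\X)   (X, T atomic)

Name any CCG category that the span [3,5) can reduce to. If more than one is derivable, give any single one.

N

[0,6] S   <
  [0,3] NP/N   >
    [0,2] (NP/N)/S   >
      [0,1] "slowly" : ((NP/N)/S)/NP
      [1,2] "city" : NP
    [2,3] "map" : S
  [3,6] S\(NP/N)   <
    [3,5] N   >
      [3,4] "that" : N/PP
      [4,5] "under" : PP
    [5,6] "park" : (S\(NP/N))\N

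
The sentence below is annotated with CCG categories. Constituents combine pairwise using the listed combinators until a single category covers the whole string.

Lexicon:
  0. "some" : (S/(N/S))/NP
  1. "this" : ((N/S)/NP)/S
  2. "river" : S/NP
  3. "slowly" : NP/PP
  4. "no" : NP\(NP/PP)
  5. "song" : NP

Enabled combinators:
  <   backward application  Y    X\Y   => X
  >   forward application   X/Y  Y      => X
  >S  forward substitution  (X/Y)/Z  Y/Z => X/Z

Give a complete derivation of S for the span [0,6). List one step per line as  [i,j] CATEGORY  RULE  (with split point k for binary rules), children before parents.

[0,1] (S/(N/S))/NP  lex  "some"
[1,2] ((N/S)/NP)/S  lex  "this"
[2,3] S/NP  lex  "river"
[3,4] NP/PP  lex  "slowly"
[4,5] NP\(NP/PP)  lex  "no"
[3,5] NP  <  k=4
[2,5] S  >  k=3
[1,5] (N/S)/NP  >  k=2
[0,5] S/NP  >S  k=1
[5,6] NP  lex  "song"
[0,6] S  >  k=5

[0,6] S   >
  [0,5] S/NP   >S
    [0,1] "some" : (S/(N/S))/NP
    [1,5] (N/S)/NP   >
      [1,2] "this" : ((N/S)/NP)/S
      [2,5] S   >
        [2,3] "river" : S/NP
        [3,5] NP   <
          [3,4] "slowly" : NP/PP
          [4,5] "no" : NP\(NP/PP)
  [5,6] "song" : NP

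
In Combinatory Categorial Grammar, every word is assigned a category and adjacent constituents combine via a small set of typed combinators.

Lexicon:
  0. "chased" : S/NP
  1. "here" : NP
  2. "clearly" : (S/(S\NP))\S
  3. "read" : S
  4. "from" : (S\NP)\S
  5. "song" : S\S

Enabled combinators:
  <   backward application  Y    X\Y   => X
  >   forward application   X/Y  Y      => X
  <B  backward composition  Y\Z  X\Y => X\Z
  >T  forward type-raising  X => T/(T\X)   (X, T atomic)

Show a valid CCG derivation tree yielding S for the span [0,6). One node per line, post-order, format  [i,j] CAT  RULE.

[0,6] S   >
  [0,3] S/(S\NP)   <
    [0,2] S   >
      [0,1] "chased" : S/NP
      [1,2] "here" : NP
    [2,3] "clearly" : (S/(S\NP))\S
  [3,6] S\NP   <B
    [3,5] S\NP   <
      [3,4] "read" : S
      [4,5] "from" : (S\NP)\S
    [5,6] "song" : S\S

[0,1] S/NP  lex  "chased"
[1,2] NP  lex  "here"
[0,2] S  >  k=1
[2,3] (S/(S\NP))\S  lex  "clearly"
[0,3] S/(S\NP)  <  k=2
[3,4] S  lex  "read"
[4,5] (S\NP)\S  lex  "from"
[3,5] S\NP  <  k=4
[5,6] S\S  lex  "song"
[3,6] S\NP  <B  k=5
[0,6] S  >  k=3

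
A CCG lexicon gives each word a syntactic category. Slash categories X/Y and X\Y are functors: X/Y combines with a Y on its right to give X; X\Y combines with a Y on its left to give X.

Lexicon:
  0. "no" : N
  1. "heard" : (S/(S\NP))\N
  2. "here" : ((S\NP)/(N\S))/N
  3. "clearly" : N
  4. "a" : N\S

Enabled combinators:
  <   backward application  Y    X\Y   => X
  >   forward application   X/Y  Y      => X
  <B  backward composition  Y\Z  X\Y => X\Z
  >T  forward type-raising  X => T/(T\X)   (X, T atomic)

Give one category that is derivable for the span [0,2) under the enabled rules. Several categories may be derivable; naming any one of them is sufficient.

S/(S\NP)

[0,5] S   >
  [0,2] S/(S\NP)   <
    [0,1] "no" : N
    [1,2] "heard" : (S/(S\NP))\N
  [2,5] S\NP   >
    [2,4] (S\NP)/(N\S)   >
      [2,3] "here" : ((S\NP)/(N\S))/N
      [3,4] "clearly" : N
    [4,5] "a" : N\S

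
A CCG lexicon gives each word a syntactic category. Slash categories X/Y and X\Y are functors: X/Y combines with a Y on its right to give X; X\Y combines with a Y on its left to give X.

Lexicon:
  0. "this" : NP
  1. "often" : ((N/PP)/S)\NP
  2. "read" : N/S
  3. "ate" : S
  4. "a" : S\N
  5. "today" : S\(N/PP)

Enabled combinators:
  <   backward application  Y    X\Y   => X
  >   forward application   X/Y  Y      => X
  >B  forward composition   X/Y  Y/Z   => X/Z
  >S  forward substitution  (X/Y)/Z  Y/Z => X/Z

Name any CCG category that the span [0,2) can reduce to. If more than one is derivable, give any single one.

[0,6] S   <
  [0,5] N/PP   >
    [0,2] (N/PP)/S   <
      [0,1] "this" : NP
      [1,2] "often" : ((N/PP)/S)\NP
    [2,5] S   <
      [2,4] N   >
        [2,3] "read" : N/S
        [3,4] "ate" : S
      [4,5] "a" : S\N
  [5,6] "today" : S\(N/PP)

(N/PP)/S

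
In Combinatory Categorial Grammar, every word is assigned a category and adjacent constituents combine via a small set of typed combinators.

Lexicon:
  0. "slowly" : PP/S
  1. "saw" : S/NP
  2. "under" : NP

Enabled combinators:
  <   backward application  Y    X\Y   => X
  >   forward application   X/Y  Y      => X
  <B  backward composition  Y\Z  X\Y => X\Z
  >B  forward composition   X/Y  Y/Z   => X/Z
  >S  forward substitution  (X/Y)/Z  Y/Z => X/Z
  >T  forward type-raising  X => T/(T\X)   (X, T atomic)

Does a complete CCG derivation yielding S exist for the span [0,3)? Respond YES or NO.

PP/S S/NP NP
CKY chart[0,3] = {N/(N\PP), NP/(NP\PP), PP, PP/(NP\NP), PP/(PP\PP), PP/(S\S), S/(S\PP)}; S ∉ chart

NO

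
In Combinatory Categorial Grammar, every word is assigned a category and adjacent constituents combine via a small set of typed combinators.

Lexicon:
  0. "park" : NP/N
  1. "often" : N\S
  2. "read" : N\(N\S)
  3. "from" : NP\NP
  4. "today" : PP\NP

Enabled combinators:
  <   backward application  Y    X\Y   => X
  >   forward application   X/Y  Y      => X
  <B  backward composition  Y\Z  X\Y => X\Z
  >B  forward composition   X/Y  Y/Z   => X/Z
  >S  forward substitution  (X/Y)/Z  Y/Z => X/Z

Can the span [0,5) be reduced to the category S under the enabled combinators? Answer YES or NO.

NP/N N\S N\(N\S) NP\NP PP\NP
CKY chart[0,5] = {PP}; S ∉ chart

NO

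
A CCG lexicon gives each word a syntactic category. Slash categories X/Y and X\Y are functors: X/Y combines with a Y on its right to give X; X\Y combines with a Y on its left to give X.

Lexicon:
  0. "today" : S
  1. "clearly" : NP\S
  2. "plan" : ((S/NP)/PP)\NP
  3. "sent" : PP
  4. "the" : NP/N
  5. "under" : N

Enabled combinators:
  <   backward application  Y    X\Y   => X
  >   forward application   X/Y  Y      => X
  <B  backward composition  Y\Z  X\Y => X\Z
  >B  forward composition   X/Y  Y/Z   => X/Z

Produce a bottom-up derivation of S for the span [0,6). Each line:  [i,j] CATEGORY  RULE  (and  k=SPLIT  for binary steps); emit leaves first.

[0,6] S   >
  [0,4] S/NP   >
    [0,3] (S/NP)/PP   <
      [0,2] NP   <
        [0,1] "today" : S
        [1,2] "clearly" : NP\S
      [2,3] "plan" : ((S/NP)/PP)\NP
    [3,4] "sent" : PP
  [4,6] NP   >
    [4,5] "the" : NP/N
    [5,6] "under" : N

[0,1] S  lex  "today"
[1,2] NP\S  lex  "clearly"
[0,2] NP  <  k=1
[2,3] ((S/NP)/PP)\NP  lex  "plan"
[0,3] (S/NP)/PP  <  k=2
[3,4] PP  lex  "sent"
[0,4] S/NP  >  k=3
[4,5] NP/N  lex  "the"
[5,6] N  lex  "under"
[4,6] NP  >  k=5
[0,6] S  >  k=4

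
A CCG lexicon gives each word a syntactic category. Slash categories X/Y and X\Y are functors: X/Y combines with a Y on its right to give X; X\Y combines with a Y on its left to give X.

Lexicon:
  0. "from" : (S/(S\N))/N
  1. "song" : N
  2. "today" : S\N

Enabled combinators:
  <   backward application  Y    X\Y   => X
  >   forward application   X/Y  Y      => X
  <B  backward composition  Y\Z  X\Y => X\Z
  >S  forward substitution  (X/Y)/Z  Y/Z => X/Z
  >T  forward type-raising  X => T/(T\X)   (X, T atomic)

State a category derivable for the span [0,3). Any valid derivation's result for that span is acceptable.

S

[0,3] S   >
  [0,2] S/(S\N)   >
    [0,1] "from" : (S/(S\N))/N
    [1,2] "song" : N
  [2,3] "today" : S\N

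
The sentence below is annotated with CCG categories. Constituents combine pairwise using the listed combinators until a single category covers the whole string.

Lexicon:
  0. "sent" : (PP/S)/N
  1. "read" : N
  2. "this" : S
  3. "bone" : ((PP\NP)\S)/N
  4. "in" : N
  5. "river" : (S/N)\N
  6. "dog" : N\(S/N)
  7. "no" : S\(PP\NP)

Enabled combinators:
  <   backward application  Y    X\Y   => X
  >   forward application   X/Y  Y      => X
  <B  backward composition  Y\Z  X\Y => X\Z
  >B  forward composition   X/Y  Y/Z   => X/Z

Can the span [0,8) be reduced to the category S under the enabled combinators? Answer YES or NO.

NO

(PP/S)/N N S ((PP\NP)\S)/N N (S/N)\N N\(S/N) S\(PP\NP)
CKY chart[0,8] = {PP}; S ∉ chart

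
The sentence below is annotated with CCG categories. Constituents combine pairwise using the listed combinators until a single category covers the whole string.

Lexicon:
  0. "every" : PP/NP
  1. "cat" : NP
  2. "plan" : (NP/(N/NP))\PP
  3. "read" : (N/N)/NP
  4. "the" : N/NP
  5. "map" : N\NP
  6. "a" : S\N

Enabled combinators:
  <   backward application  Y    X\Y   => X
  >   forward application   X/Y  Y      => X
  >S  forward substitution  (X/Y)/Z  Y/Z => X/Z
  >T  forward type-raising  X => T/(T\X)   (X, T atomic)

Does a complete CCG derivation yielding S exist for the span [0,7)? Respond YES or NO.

[0,7] S   <
  [0,6] N   <
    [0,5] NP   >
      [0,3] NP/(N/NP)   <
        [0,2] PP   >
          [0,1] "every" : PP/NP
          [1,2] "cat" : NP
        [2,3] "plan" : (NP/(N/NP))\PP
      [3,5] N/NP   >S
        [3,4] "read" : (N/N)/NP
        [4,5] "the" : N/NP
    [5,6] "map" : N\NP
  [6,7] "a" : S\N

YES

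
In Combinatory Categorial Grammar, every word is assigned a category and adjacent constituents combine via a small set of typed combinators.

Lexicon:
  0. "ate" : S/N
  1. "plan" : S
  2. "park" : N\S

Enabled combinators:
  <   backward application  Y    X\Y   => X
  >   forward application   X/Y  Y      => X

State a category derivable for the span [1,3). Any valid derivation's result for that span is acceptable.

N

[0,3] S   >
  [0,1] "ate" : S/N
  [1,3] N   <
    [1,2] "plan" : S
    [2,3] "park" : N\S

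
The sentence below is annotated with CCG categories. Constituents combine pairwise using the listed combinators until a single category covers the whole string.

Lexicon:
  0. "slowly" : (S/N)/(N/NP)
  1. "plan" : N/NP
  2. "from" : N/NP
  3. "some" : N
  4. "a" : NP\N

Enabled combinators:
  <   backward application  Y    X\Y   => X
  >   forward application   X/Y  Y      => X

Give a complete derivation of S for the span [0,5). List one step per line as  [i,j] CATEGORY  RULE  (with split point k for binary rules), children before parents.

[0,5] S   >
  [0,2] S/N   >
    [0,1] "slowly" : (S/N)/(N/NP)
    [1,2] "plan" : N/NP
  [2,5] N   >
    [2,3] "from" : N/NP
    [3,5] NP   <
      [3,4] "some" : N
      [4,5] "a" : NP\N

[0,1] (S/N)/(N/NP)  lex  "slowly"
[1,2] N/NP  lex  "plan"
[0,2] S/N  >  k=1
[2,3] N/NP  lex  "from"
[3,4] N  lex  "some"
[4,5] NP\N  lex  "a"
[3,5] NP  <  k=4
[2,5] N  >  k=3
[0,5] S  >  k=2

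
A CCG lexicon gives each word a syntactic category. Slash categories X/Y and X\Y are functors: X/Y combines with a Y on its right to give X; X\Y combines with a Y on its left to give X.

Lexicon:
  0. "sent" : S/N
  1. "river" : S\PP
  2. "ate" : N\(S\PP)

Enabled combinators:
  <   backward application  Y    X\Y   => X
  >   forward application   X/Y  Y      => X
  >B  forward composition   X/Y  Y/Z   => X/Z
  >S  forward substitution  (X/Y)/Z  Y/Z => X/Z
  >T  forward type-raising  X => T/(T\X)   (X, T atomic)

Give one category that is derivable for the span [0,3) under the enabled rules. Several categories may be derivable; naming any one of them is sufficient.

S

[0,3] S   >
  [0,1] "sent" : S/N
  [1,3] N   <
    [1,2] "river" : S\PP
    [2,3] "ate" : N\(S\PP)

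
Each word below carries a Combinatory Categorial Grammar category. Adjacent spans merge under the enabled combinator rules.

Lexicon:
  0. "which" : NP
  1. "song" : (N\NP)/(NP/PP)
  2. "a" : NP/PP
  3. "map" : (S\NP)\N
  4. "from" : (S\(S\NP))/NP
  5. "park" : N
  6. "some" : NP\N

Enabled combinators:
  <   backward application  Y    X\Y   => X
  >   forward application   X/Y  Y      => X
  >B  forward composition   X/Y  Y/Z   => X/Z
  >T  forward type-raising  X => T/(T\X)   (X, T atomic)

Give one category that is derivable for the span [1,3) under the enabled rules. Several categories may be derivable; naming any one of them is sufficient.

[0,7] S   <
  [0,4] S\NP   <
    [0,3] N   >
      [0,1] N/(N\NP)   >T
        [0,1] "which" : NP
      [1,3] N\NP   >
        [1,2] "song" : (N\NP)/(NP/PP)
        [2,3] "a" : NP/PP
    [3,4] "map" : (S\NP)\N
  [4,7] S\(S\NP)   >
    [4,5] "from" : (S\(S\NP))/NP
    [5,7] NP   <
      [5,6] "park" : N
      [6,7] "some" : NP\N

N\NP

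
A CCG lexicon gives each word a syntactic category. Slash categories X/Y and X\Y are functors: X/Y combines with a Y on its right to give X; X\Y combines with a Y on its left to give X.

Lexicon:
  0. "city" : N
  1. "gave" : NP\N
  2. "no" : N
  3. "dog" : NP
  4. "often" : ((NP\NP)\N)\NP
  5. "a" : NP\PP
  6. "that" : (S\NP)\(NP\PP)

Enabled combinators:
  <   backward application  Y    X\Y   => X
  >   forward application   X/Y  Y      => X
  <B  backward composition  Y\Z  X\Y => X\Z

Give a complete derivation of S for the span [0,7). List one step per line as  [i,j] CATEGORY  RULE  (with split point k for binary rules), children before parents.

[0,1] N  lex  "city"
[1,2] NP\N  lex  "gave"
[0,2] NP  <  k=1
[2,3] N  lex  "no"
[3,4] NP  lex  "dog"
[4,5] ((NP\NP)\N)\NP  lex  "often"
[3,5] (NP\NP)\N  <  k=4
[2,5] NP\NP  <  k=3
[5,6] NP\PP  lex  "a"
[6,7] (S\NP)\(NP\PP)  lex  "that"
[5,7] S\NP  <  k=6
[2,7] S\NP  <B  k=5
[0,7] S  <  k=2

[0,7] S   <
  [0,2] NP   <
    [0,1] "city" : N
    [1,2] "gave" : NP\N
  [2,7] S\NP   <B
    [2,5] NP\NP   <
      [2,3] "no" : N
      [3,5] (NP\NP)\N   <
        [3,4] "dog" : NP
        [4,5] "often" : ((NP\NP)\N)\NP
    [5,7] S\NP   <
      [5,6] "a" : NP\PP
      [6,7] "that" : (S\NP)\(NP\PP)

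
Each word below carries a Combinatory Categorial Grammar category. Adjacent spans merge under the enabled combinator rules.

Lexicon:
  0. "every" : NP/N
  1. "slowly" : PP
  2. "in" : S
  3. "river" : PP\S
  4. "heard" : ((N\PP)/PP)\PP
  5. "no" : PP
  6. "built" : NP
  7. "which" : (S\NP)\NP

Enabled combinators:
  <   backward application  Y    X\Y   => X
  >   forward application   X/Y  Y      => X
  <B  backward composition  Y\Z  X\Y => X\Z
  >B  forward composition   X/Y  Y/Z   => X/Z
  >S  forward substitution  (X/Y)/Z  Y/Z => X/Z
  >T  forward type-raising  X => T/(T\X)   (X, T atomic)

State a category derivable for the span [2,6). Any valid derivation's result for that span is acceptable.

[0,8] S   <
  [0,6] NP   >
    [0,1] "every" : NP/N
    [1,6] N   >
      [1,2] N/(N\PP)   >T
        [1,2] "slowly" : PP
      [2,6] N\PP   >
        [2,5] (N\PP)/PP   <
          [2,4] PP   >
            [2,3] PP/(PP\S)   >T
              [2,3] "in" : S
            [3,4] "river" : PP\S
          [4,5] "heard" : ((N\PP)/PP)\PP
        [5,6] "no" : PP
  [6,8] S\NP   <
    [6,7] "built" : NP
    [7,8] "which" : (S\NP)\NP

N\PP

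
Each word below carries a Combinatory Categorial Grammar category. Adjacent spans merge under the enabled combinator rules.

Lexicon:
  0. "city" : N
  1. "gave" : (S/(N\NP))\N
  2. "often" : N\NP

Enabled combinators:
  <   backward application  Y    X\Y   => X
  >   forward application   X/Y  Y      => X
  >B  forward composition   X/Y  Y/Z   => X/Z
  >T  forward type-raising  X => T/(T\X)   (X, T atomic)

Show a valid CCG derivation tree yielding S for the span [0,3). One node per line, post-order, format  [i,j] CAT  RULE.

[0,3] S   >
  [0,2] S/(N\NP)   <
    [0,1] "city" : N
    [1,2] "gave" : (S/(N\NP))\N
  [2,3] "often" : N\NP

[0,1] N  lex  "city"
[1,2] (S/(N\NP))\N  lex  "gave"
[0,2] S/(N\NP)  <  k=1
[2,3] N\NP  lex  "often"
[0,3] S  >  k=2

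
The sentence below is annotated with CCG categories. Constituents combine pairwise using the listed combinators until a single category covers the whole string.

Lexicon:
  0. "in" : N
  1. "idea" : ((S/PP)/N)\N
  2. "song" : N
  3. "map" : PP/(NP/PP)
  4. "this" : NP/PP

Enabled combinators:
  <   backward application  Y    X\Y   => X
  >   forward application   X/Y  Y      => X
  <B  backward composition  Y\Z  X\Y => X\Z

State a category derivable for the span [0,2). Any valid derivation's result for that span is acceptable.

(S/PP)/N

[0,5] S   >
  [0,3] S/PP   >
    [0,2] (S/PP)/N   <
      [0,1] "in" : N
      [1,2] "idea" : ((S/PP)/N)\N
    [2,3] "song" : N
  [3,5] PP   >
    [3,4] "map" : PP/(NP/PP)
    [4,5] "this" : NP/PP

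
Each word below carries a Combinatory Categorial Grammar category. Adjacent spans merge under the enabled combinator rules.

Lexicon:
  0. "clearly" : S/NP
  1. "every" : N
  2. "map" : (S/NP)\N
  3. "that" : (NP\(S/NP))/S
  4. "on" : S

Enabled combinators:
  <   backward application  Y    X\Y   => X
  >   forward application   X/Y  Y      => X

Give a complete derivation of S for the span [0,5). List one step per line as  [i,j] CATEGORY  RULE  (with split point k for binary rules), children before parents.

[0,1] S/NP  lex  "clearly"
[1,2] N  lex  "every"
[2,3] (S/NP)\N  lex  "map"
[1,3] S/NP  <  k=2
[3,4] (NP\(S/NP))/S  lex  "that"
[4,5] S  lex  "on"
[3,5] NP\(S/NP)  >  k=4
[1,5] NP  <  k=3
[0,5] S  >  k=1

[0,5] S   >
  [0,1] "clearly" : S/NP
  [1,5] NP   <
    [1,3] S/NP   <
      [1,2] "every" : N
      [2,3] "map" : (S/NP)\N
    [3,5] NP\(S/NP)   >
      [3,4] "that" : (NP\(S/NP))/S
      [4,5] "on" : S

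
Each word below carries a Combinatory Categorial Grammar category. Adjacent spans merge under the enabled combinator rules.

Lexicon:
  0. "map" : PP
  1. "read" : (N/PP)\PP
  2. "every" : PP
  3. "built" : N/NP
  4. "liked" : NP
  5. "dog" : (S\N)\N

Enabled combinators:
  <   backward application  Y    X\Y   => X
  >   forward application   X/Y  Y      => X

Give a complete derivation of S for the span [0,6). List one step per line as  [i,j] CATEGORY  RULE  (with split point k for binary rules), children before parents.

[0,6] S   <
  [0,3] N   >
    [0,2] N/PP   <
      [0,1] "map" : PP
      [1,2] "read" : (N/PP)\PP
    [2,3] "every" : PP
  [3,6] S\N   <
    [3,5] N   >
      [3,4] "built" : N/NP
      [4,5] "liked" : NP
    [5,6] "dog" : (S\N)\N

[0,1] PP  lex  "map"
[1,2] (N/PP)\PP  lex  "read"
[0,2] N/PP  <  k=1
[2,3] PP  lex  "every"
[0,3] N  >  k=2
[3,4] N/NP  lex  "built"
[4,5] NP  lex  "liked"
[3,5] N  >  k=4
[5,6] (S\N)\N  lex  "dog"
[3,6] S\N  <  k=5
[0,6] S  <  k=3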